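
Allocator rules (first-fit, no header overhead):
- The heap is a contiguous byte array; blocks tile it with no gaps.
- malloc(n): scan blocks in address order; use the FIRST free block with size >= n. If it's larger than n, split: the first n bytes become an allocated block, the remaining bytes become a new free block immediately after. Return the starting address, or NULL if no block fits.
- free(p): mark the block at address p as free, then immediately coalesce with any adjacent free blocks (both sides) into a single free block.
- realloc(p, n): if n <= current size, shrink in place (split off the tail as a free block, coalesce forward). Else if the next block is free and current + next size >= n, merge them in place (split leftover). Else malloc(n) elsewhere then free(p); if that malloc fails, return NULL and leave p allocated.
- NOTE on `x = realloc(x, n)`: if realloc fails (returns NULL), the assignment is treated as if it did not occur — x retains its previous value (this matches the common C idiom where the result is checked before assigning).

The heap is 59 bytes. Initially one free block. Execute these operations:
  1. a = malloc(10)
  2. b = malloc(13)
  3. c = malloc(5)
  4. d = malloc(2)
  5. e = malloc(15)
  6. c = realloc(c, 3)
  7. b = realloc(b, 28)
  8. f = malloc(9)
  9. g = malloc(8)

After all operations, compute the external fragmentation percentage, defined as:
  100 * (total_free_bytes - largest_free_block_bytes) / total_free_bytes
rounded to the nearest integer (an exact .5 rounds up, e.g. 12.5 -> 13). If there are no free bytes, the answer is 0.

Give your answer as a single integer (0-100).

Op 1: a = malloc(10) -> a = 0; heap: [0-9 ALLOC][10-58 FREE]
Op 2: b = malloc(13) -> b = 10; heap: [0-9 ALLOC][10-22 ALLOC][23-58 FREE]
Op 3: c = malloc(5) -> c = 23; heap: [0-9 ALLOC][10-22 ALLOC][23-27 ALLOC][28-58 FREE]
Op 4: d = malloc(2) -> d = 28; heap: [0-9 ALLOC][10-22 ALLOC][23-27 ALLOC][28-29 ALLOC][30-58 FREE]
Op 5: e = malloc(15) -> e = 30; heap: [0-9 ALLOC][10-22 ALLOC][23-27 ALLOC][28-29 ALLOC][30-44 ALLOC][45-58 FREE]
Op 6: c = realloc(c, 3) -> c = 23; heap: [0-9 ALLOC][10-22 ALLOC][23-25 ALLOC][26-27 FREE][28-29 ALLOC][30-44 ALLOC][45-58 FREE]
Op 7: b = realloc(b, 28) -> NULL (b unchanged); heap: [0-9 ALLOC][10-22 ALLOC][23-25 ALLOC][26-27 FREE][28-29 ALLOC][30-44 ALLOC][45-58 FREE]
Op 8: f = malloc(9) -> f = 45; heap: [0-9 ALLOC][10-22 ALLOC][23-25 ALLOC][26-27 FREE][28-29 ALLOC][30-44 ALLOC][45-53 ALLOC][54-58 FREE]
Op 9: g = malloc(8) -> g = NULL; heap: [0-9 ALLOC][10-22 ALLOC][23-25 ALLOC][26-27 FREE][28-29 ALLOC][30-44 ALLOC][45-53 ALLOC][54-58 FREE]
Free blocks: [2 5] total_free=7 largest=5 -> 100*(7-5)/7 = 200/7 ≈ 28.571 -> rounds to 29

Answer: 29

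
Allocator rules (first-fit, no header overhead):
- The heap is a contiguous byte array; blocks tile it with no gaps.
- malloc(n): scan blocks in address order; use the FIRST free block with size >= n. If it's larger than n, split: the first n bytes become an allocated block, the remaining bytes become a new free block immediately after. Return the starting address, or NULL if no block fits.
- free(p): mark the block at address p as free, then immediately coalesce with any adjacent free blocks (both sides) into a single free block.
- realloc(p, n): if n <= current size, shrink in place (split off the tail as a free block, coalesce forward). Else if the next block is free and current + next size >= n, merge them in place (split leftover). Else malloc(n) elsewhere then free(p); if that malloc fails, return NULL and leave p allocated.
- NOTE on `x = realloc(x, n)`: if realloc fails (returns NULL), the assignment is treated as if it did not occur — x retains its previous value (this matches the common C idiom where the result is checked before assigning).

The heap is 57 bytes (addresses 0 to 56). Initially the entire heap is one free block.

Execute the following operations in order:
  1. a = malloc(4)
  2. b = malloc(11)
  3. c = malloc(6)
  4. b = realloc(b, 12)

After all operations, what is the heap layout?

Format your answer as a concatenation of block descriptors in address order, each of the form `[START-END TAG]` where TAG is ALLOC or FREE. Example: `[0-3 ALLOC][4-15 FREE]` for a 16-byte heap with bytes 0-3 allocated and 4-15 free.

Answer: [0-3 ALLOC][4-14 FREE][15-20 ALLOC][21-32 ALLOC][33-56 FREE]

Derivation:
Op 1: a = malloc(4) -> a = 0; heap: [0-3 ALLOC][4-56 FREE]
Op 2: b = malloc(11) -> b = 4; heap: [0-3 ALLOC][4-14 ALLOC][15-56 FREE]
Op 3: c = malloc(6) -> c = 15; heap: [0-3 ALLOC][4-14 ALLOC][15-20 ALLOC][21-56 FREE]
Op 4: b = realloc(b, 12) -> b = 21; heap: [0-3 ALLOC][4-14 FREE][15-20 ALLOC][21-32 ALLOC][33-56 FREE]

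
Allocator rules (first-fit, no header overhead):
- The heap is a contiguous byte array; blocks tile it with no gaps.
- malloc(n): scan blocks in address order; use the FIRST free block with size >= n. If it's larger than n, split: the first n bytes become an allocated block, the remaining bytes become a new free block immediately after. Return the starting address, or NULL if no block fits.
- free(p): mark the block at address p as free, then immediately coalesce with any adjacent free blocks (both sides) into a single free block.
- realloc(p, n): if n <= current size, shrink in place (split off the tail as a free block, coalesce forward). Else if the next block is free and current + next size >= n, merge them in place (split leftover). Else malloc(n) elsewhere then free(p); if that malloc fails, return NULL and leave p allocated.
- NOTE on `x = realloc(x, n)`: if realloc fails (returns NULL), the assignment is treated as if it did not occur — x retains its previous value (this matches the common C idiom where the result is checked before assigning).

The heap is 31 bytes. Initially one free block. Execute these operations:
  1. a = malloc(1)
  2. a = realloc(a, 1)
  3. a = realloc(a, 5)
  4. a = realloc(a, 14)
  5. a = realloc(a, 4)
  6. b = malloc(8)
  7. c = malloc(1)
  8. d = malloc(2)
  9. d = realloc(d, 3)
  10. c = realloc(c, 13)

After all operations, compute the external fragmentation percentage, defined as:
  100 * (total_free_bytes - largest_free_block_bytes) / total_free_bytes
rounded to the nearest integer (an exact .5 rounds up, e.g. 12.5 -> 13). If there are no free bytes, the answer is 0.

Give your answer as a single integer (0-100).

Answer: 33

Derivation:
Op 1: a = malloc(1) -> a = 0; heap: [0-0 ALLOC][1-30 FREE]
Op 2: a = realloc(a, 1) -> a = 0; heap: [0-0 ALLOC][1-30 FREE]
Op 3: a = realloc(a, 5) -> a = 0; heap: [0-4 ALLOC][5-30 FREE]
Op 4: a = realloc(a, 14) -> a = 0; heap: [0-13 ALLOC][14-30 FREE]
Op 5: a = realloc(a, 4) -> a = 0; heap: [0-3 ALLOC][4-30 FREE]
Op 6: b = malloc(8) -> b = 4; heap: [0-3 ALLOC][4-11 ALLOC][12-30 FREE]
Op 7: c = malloc(1) -> c = 12; heap: [0-3 ALLOC][4-11 ALLOC][12-12 ALLOC][13-30 FREE]
Op 8: d = malloc(2) -> d = 13; heap: [0-3 ALLOC][4-11 ALLOC][12-12 ALLOC][13-14 ALLOC][15-30 FREE]
Op 9: d = realloc(d, 3) -> d = 13; heap: [0-3 ALLOC][4-11 ALLOC][12-12 ALLOC][13-15 ALLOC][16-30 FREE]
Op 10: c = realloc(c, 13) -> c = 16; heap: [0-3 ALLOC][4-11 ALLOC][12-12 FREE][13-15 ALLOC][16-28 ALLOC][29-30 FREE]
Free blocks: [1 2] total_free=3 largest=2 -> 100*(3-2)/3 = 100/3 ≈ 33.333 -> rounds to 33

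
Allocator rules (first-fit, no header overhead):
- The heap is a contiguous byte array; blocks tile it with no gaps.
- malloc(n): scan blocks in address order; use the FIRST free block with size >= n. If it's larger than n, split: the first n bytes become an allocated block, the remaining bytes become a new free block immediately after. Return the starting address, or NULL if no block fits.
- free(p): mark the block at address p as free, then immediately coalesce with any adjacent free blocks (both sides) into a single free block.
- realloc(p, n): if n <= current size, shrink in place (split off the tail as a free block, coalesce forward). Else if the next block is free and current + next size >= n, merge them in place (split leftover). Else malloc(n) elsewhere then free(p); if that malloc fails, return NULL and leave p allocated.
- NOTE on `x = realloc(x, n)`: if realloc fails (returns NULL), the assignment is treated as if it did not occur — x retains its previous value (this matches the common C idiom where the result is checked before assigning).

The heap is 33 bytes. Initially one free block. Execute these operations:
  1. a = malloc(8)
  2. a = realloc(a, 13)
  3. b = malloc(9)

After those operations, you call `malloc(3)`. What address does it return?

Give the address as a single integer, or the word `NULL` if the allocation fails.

Op 1: a = malloc(8) -> a = 0; heap: [0-7 ALLOC][8-32 FREE]
Op 2: a = realloc(a, 13) -> a = 0; heap: [0-12 ALLOC][13-32 FREE]
Op 3: b = malloc(9) -> b = 13; heap: [0-12 ALLOC][13-21 ALLOC][22-32 FREE]
malloc(3): first-fit scan over [0-12 ALLOC][13-21 ALLOC][22-32 FREE] -> 22

Answer: 22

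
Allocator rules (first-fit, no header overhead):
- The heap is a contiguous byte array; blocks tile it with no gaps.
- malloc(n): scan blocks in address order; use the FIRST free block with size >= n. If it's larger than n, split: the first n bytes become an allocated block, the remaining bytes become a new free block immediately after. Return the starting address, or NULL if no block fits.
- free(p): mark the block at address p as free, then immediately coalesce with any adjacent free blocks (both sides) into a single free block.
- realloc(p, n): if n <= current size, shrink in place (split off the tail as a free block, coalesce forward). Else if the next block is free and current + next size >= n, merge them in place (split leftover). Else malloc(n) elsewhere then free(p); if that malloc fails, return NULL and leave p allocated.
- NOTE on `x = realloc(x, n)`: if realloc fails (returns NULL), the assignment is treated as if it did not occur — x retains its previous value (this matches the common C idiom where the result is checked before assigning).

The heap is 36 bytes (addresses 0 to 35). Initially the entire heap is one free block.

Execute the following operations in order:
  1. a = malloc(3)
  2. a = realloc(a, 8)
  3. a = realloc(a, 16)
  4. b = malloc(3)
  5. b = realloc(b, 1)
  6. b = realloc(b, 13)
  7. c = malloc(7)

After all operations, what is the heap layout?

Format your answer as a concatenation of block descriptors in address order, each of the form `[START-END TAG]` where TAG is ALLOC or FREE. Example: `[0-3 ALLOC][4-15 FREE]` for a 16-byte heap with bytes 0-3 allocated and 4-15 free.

Answer: [0-15 ALLOC][16-28 ALLOC][29-35 ALLOC]

Derivation:
Op 1: a = malloc(3) -> a = 0; heap: [0-2 ALLOC][3-35 FREE]
Op 2: a = realloc(a, 8) -> a = 0; heap: [0-7 ALLOC][8-35 FREE]
Op 3: a = realloc(a, 16) -> a = 0; heap: [0-15 ALLOC][16-35 FREE]
Op 4: b = malloc(3) -> b = 16; heap: [0-15 ALLOC][16-18 ALLOC][19-35 FREE]
Op 5: b = realloc(b, 1) -> b = 16; heap: [0-15 ALLOC][16-16 ALLOC][17-35 FREE]
Op 6: b = realloc(b, 13) -> b = 16; heap: [0-15 ALLOC][16-28 ALLOC][29-35 FREE]
Op 7: c = malloc(7) -> c = 29; heap: [0-15 ALLOC][16-28 ALLOC][29-35 ALLOC]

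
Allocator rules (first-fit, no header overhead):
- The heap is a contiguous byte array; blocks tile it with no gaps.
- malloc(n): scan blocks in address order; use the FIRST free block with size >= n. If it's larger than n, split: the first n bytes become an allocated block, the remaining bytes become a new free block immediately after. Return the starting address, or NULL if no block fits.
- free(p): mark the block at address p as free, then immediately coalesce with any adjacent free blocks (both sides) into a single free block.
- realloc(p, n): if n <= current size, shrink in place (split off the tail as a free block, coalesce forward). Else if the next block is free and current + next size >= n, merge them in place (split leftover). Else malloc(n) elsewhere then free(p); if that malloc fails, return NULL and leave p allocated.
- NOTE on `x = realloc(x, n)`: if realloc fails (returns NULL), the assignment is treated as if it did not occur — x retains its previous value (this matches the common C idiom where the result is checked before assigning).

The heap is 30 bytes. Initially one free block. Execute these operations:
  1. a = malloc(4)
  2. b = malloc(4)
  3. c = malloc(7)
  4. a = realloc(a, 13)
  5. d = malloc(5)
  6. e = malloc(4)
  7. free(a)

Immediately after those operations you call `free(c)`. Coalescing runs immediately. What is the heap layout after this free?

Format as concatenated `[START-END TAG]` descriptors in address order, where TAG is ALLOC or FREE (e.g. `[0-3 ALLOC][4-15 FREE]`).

Answer: [0-3 ALLOC][4-7 ALLOC][8-29 FREE]

Derivation:
Op 1: a = malloc(4) -> a = 0; heap: [0-3 ALLOC][4-29 FREE]
Op 2: b = malloc(4) -> b = 4; heap: [0-3 ALLOC][4-7 ALLOC][8-29 FREE]
Op 3: c = malloc(7) -> c = 8; heap: [0-3 ALLOC][4-7 ALLOC][8-14 ALLOC][15-29 FREE]
Op 4: a = realloc(a, 13) -> a = 15; heap: [0-3 FREE][4-7 ALLOC][8-14 ALLOC][15-27 ALLOC][28-29 FREE]
Op 5: d = malloc(5) -> d = NULL; heap: [0-3 FREE][4-7 ALLOC][8-14 ALLOC][15-27 ALLOC][28-29 FREE]
Op 6: e = malloc(4) -> e = 0; heap: [0-3 ALLOC][4-7 ALLOC][8-14 ALLOC][15-27 ALLOC][28-29 FREE]
Op 7: free(a) -> (freed a); heap: [0-3 ALLOC][4-7 ALLOC][8-14 ALLOC][15-29 FREE]
free(c): c = 8 -> block [8-14 ALLOC]; mark free, coalesce with adjacent free neighbors -> [0-3 ALLOC][4-7 ALLOC][8-29 FREE]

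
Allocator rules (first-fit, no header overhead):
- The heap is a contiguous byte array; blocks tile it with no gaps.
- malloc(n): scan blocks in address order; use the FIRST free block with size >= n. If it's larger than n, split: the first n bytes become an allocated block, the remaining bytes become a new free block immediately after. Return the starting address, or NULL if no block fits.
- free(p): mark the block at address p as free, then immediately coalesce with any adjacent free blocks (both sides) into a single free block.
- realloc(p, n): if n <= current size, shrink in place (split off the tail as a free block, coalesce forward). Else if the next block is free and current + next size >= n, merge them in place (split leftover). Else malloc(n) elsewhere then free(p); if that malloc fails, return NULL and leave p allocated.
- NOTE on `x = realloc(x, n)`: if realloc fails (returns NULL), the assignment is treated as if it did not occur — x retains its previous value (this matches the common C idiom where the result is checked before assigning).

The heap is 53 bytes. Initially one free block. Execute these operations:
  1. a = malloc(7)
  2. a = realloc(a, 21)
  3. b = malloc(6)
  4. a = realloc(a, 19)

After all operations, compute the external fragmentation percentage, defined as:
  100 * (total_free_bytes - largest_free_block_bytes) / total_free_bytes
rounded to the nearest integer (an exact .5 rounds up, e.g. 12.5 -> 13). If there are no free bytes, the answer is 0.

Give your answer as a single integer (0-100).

Answer: 7

Derivation:
Op 1: a = malloc(7) -> a = 0; heap: [0-6 ALLOC][7-52 FREE]
Op 2: a = realloc(a, 21) -> a = 0; heap: [0-20 ALLOC][21-52 FREE]
Op 3: b = malloc(6) -> b = 21; heap: [0-20 ALLOC][21-26 ALLOC][27-52 FREE]
Op 4: a = realloc(a, 19) -> a = 0; heap: [0-18 ALLOC][19-20 FREE][21-26 ALLOC][27-52 FREE]
Free blocks: [2 26] total_free=28 largest=26 -> 100*(28-26)/28 = 200/28 ≈ 7.143 -> rounds to 7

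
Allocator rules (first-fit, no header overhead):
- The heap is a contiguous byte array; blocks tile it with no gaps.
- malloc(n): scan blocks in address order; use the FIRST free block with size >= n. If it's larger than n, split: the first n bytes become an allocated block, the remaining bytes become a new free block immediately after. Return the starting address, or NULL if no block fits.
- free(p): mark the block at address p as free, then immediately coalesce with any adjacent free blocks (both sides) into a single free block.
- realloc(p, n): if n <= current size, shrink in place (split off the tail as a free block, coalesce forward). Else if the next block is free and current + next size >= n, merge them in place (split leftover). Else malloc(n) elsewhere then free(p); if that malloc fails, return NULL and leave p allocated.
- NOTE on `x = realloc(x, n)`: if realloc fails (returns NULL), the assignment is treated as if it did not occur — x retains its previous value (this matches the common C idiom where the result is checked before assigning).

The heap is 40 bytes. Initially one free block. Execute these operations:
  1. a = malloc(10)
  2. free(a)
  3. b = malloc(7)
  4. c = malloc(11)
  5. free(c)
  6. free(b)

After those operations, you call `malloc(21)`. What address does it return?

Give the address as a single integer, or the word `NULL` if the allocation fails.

Answer: 0

Derivation:
Op 1: a = malloc(10) -> a = 0; heap: [0-9 ALLOC][10-39 FREE]
Op 2: free(a) -> (freed a); heap: [0-39 FREE]
Op 3: b = malloc(7) -> b = 0; heap: [0-6 ALLOC][7-39 FREE]
Op 4: c = malloc(11) -> c = 7; heap: [0-6 ALLOC][7-17 ALLOC][18-39 FREE]
Op 5: free(c) -> (freed c); heap: [0-6 ALLOC][7-39 FREE]
Op 6: free(b) -> (freed b); heap: [0-39 FREE]
malloc(21): first-fit scan over [0-39 FREE] -> 0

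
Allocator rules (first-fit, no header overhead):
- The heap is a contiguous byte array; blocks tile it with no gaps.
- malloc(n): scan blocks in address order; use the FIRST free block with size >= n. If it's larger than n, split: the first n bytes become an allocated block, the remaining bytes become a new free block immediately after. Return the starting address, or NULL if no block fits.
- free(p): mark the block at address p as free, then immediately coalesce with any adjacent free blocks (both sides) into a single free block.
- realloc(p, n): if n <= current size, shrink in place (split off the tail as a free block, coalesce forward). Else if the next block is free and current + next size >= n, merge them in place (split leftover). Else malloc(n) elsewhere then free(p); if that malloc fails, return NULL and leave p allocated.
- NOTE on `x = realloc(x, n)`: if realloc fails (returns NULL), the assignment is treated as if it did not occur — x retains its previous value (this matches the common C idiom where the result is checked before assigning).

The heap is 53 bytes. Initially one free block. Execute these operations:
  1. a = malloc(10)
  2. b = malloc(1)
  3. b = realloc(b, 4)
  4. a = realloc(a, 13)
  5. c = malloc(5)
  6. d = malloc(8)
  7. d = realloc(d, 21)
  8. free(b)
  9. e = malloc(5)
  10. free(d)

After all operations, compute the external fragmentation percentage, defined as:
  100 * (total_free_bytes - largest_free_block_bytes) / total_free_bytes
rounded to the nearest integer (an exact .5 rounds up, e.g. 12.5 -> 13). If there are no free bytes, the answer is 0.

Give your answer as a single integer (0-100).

Answer: 13

Derivation:
Op 1: a = malloc(10) -> a = 0; heap: [0-9 ALLOC][10-52 FREE]
Op 2: b = malloc(1) -> b = 10; heap: [0-9 ALLOC][10-10 ALLOC][11-52 FREE]
Op 3: b = realloc(b, 4) -> b = 10; heap: [0-9 ALLOC][10-13 ALLOC][14-52 FREE]
Op 4: a = realloc(a, 13) -> a = 14; heap: [0-9 FREE][10-13 ALLOC][14-26 ALLOC][27-52 FREE]
Op 5: c = malloc(5) -> c = 0; heap: [0-4 ALLOC][5-9 FREE][10-13 ALLOC][14-26 ALLOC][27-52 FREE]
Op 6: d = malloc(8) -> d = 27; heap: [0-4 ALLOC][5-9 FREE][10-13 ALLOC][14-26 ALLOC][27-34 ALLOC][35-52 FREE]
Op 7: d = realloc(d, 21) -> d = 27; heap: [0-4 ALLOC][5-9 FREE][10-13 ALLOC][14-26 ALLOC][27-47 ALLOC][48-52 FREE]
Op 8: free(b) -> (freed b); heap: [0-4 ALLOC][5-13 FREE][14-26 ALLOC][27-47 ALLOC][48-52 FREE]
Op 9: e = malloc(5) -> e = 5; heap: [0-4 ALLOC][5-9 ALLOC][10-13 FREE][14-26 ALLOC][27-47 ALLOC][48-52 FREE]
Op 10: free(d) -> (freed d); heap: [0-4 ALLOC][5-9 ALLOC][10-13 FREE][14-26 ALLOC][27-52 FREE]
Free blocks: [4 26] total_free=30 largest=26 -> 100*(30-26)/30 = 400/30 ≈ 13.333 -> rounds to 13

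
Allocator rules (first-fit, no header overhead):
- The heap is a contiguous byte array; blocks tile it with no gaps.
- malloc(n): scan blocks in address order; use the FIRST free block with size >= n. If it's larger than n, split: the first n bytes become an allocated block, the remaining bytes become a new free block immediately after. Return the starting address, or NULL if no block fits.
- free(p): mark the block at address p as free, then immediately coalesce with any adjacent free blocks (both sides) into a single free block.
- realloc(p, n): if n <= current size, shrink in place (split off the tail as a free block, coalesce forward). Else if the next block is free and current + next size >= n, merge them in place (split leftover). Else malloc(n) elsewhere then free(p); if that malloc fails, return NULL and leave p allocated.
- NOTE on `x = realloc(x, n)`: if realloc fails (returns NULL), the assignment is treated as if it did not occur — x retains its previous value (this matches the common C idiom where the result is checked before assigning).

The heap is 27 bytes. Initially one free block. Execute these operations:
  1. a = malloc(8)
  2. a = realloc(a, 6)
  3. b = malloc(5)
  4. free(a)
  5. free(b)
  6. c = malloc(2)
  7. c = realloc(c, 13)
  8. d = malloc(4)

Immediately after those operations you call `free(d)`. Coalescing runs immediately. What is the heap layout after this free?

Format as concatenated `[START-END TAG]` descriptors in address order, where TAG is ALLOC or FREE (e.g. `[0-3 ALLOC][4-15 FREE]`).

Op 1: a = malloc(8) -> a = 0; heap: [0-7 ALLOC][8-26 FREE]
Op 2: a = realloc(a, 6) -> a = 0; heap: [0-5 ALLOC][6-26 FREE]
Op 3: b = malloc(5) -> b = 6; heap: [0-5 ALLOC][6-10 ALLOC][11-26 FREE]
Op 4: free(a) -> (freed a); heap: [0-5 FREE][6-10 ALLOC][11-26 FREE]
Op 5: free(b) -> (freed b); heap: [0-26 FREE]
Op 6: c = malloc(2) -> c = 0; heap: [0-1 ALLOC][2-26 FREE]
Op 7: c = realloc(c, 13) -> c = 0; heap: [0-12 ALLOC][13-26 FREE]
Op 8: d = malloc(4) -> d = 13; heap: [0-12 ALLOC][13-16 ALLOC][17-26 FREE]
free(d): d = 13 -> block [13-16 ALLOC]; mark free, coalesce with adjacent free neighbors -> [0-12 ALLOC][13-26 FREE]

Answer: [0-12 ALLOC][13-26 FREE]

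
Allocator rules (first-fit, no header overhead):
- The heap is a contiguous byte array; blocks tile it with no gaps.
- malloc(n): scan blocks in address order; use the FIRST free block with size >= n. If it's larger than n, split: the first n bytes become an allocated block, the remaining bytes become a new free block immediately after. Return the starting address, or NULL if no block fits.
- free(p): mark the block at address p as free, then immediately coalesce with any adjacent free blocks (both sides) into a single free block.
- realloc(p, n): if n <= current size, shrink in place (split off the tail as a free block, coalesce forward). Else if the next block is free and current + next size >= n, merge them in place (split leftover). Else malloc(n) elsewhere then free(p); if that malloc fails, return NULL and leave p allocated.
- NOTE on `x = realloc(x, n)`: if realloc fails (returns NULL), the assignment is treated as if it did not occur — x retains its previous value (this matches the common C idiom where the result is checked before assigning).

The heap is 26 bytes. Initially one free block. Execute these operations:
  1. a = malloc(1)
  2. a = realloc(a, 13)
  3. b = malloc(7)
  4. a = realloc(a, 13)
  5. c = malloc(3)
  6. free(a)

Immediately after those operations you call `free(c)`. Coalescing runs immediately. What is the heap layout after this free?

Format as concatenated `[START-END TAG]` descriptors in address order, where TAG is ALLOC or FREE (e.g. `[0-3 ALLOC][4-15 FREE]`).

Answer: [0-12 FREE][13-19 ALLOC][20-25 FREE]

Derivation:
Op 1: a = malloc(1) -> a = 0; heap: [0-0 ALLOC][1-25 FREE]
Op 2: a = realloc(a, 13) -> a = 0; heap: [0-12 ALLOC][13-25 FREE]
Op 3: b = malloc(7) -> b = 13; heap: [0-12 ALLOC][13-19 ALLOC][20-25 FREE]
Op 4: a = realloc(a, 13) -> a = 0; heap: [0-12 ALLOC][13-19 ALLOC][20-25 FREE]
Op 5: c = malloc(3) -> c = 20; heap: [0-12 ALLOC][13-19 ALLOC][20-22 ALLOC][23-25 FREE]
Op 6: free(a) -> (freed a); heap: [0-12 FREE][13-19 ALLOC][20-22 ALLOC][23-25 FREE]
free(c): c = 20 -> block [20-22 ALLOC]; mark free, coalesce with adjacent free neighbors -> [0-12 FREE][13-19 ALLOC][20-25 FREE]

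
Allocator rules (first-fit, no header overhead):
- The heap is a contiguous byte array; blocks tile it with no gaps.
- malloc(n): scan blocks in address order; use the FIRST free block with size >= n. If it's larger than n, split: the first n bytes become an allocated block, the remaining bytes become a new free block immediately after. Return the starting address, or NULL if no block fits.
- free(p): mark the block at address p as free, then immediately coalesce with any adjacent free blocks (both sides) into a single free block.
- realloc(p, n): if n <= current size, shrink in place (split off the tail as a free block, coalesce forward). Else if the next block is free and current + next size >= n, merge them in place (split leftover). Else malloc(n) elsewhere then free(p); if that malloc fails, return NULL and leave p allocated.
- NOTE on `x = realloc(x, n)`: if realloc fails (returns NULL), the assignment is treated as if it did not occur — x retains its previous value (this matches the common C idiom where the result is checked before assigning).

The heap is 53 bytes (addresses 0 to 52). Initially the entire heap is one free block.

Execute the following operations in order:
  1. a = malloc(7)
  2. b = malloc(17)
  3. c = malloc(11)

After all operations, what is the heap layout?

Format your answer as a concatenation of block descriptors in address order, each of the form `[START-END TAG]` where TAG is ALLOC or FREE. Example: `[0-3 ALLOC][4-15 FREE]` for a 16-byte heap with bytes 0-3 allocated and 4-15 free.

Answer: [0-6 ALLOC][7-23 ALLOC][24-34 ALLOC][35-52 FREE]

Derivation:
Op 1: a = malloc(7) -> a = 0; heap: [0-6 ALLOC][7-52 FREE]
Op 2: b = malloc(17) -> b = 7; heap: [0-6 ALLOC][7-23 ALLOC][24-52 FREE]
Op 3: c = malloc(11) -> c = 24; heap: [0-6 ALLOC][7-23 ALLOC][24-34 ALLOC][35-52 FREE]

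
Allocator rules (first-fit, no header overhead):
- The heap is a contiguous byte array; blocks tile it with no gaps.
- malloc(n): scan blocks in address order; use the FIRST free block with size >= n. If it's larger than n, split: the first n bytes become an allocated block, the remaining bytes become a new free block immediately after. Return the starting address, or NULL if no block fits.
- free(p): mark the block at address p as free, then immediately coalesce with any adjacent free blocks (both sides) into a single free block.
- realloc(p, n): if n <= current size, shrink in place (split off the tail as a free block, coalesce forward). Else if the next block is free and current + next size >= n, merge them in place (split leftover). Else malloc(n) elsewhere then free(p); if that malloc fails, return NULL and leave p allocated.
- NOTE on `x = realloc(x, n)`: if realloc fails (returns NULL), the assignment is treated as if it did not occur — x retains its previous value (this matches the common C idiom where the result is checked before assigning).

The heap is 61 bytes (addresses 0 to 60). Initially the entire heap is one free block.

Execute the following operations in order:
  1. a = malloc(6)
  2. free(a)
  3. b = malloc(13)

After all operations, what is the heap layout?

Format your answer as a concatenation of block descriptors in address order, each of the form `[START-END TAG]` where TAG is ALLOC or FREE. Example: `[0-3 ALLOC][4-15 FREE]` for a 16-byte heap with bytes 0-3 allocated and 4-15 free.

Answer: [0-12 ALLOC][13-60 FREE]

Derivation:
Op 1: a = malloc(6) -> a = 0; heap: [0-5 ALLOC][6-60 FREE]
Op 2: free(a) -> (freed a); heap: [0-60 FREE]
Op 3: b = malloc(13) -> b = 0; heap: [0-12 ALLOC][13-60 FREE]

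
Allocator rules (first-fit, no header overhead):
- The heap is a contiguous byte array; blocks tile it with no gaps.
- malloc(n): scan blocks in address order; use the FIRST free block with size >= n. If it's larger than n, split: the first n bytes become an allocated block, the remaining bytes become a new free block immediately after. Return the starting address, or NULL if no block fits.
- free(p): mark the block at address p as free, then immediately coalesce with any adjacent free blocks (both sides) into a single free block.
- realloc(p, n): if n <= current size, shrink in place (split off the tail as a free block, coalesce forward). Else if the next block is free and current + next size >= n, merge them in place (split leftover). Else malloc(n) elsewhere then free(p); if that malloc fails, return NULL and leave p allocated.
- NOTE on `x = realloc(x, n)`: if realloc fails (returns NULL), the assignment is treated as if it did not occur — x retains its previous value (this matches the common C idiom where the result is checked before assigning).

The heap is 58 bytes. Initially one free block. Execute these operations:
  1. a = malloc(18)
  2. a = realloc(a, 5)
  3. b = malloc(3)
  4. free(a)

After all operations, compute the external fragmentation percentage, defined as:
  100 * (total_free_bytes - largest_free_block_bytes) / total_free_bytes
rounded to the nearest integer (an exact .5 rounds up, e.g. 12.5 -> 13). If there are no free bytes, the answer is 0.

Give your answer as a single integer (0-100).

Answer: 9

Derivation:
Op 1: a = malloc(18) -> a = 0; heap: [0-17 ALLOC][18-57 FREE]
Op 2: a = realloc(a, 5) -> a = 0; heap: [0-4 ALLOC][5-57 FREE]
Op 3: b = malloc(3) -> b = 5; heap: [0-4 ALLOC][5-7 ALLOC][8-57 FREE]
Op 4: free(a) -> (freed a); heap: [0-4 FREE][5-7 ALLOC][8-57 FREE]
Free blocks: [5 50] total_free=55 largest=50 -> 100*(55-50)/55 = 500/55 ≈ 9.091 -> rounds to 9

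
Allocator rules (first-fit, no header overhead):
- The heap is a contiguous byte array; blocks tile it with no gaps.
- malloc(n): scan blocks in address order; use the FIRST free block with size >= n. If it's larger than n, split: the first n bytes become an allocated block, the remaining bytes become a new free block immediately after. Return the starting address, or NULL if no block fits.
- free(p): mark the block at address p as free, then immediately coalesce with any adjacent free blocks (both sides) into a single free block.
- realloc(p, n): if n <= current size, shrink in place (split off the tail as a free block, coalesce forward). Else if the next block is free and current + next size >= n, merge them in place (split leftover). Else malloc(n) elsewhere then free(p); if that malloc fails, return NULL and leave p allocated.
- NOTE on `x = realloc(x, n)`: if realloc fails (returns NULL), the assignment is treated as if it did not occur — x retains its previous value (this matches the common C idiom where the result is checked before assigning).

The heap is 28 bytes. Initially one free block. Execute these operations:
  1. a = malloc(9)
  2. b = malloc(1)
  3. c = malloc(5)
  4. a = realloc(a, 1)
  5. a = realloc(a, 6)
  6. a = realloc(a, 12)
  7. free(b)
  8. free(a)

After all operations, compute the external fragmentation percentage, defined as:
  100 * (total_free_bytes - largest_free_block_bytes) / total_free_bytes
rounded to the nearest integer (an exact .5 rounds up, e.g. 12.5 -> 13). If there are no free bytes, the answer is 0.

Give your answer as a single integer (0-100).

Op 1: a = malloc(9) -> a = 0; heap: [0-8 ALLOC][9-27 FREE]
Op 2: b = malloc(1) -> b = 9; heap: [0-8 ALLOC][9-9 ALLOC][10-27 FREE]
Op 3: c = malloc(5) -> c = 10; heap: [0-8 ALLOC][9-9 ALLOC][10-14 ALLOC][15-27 FREE]
Op 4: a = realloc(a, 1) -> a = 0; heap: [0-0 ALLOC][1-8 FREE][9-9 ALLOC][10-14 ALLOC][15-27 FREE]
Op 5: a = realloc(a, 6) -> a = 0; heap: [0-5 ALLOC][6-8 FREE][9-9 ALLOC][10-14 ALLOC][15-27 FREE]
Op 6: a = realloc(a, 12) -> a = 15; heap: [0-8 FREE][9-9 ALLOC][10-14 ALLOC][15-26 ALLOC][27-27 FREE]
Op 7: free(b) -> (freed b); heap: [0-9 FREE][10-14 ALLOC][15-26 ALLOC][27-27 FREE]
Op 8: free(a) -> (freed a); heap: [0-9 FREE][10-14 ALLOC][15-27 FREE]
Free blocks: [10 13] total_free=23 largest=13 -> 100*(23-13)/23 = 1000/23 ≈ 43.478 -> rounds to 43

Answer: 43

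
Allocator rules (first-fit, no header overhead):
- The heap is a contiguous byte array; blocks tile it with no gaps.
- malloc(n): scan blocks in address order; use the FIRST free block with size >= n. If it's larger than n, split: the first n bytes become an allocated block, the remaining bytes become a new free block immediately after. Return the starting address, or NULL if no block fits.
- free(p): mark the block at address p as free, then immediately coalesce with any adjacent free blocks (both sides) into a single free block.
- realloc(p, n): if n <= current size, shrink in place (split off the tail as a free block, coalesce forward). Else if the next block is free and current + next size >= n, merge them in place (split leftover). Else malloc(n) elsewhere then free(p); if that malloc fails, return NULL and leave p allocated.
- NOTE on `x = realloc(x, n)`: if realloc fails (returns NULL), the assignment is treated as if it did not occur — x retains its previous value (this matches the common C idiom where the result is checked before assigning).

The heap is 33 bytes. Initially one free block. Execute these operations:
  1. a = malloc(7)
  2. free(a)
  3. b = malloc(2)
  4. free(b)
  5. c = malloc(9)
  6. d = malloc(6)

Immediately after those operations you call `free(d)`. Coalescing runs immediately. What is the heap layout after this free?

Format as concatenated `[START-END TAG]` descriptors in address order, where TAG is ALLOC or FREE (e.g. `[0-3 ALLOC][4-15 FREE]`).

Answer: [0-8 ALLOC][9-32 FREE]

Derivation:
Op 1: a = malloc(7) -> a = 0; heap: [0-6 ALLOC][7-32 FREE]
Op 2: free(a) -> (freed a); heap: [0-32 FREE]
Op 3: b = malloc(2) -> b = 0; heap: [0-1 ALLOC][2-32 FREE]
Op 4: free(b) -> (freed b); heap: [0-32 FREE]
Op 5: c = malloc(9) -> c = 0; heap: [0-8 ALLOC][9-32 FREE]
Op 6: d = malloc(6) -> d = 9; heap: [0-8 ALLOC][9-14 ALLOC][15-32 FREE]
free(d): d = 9 -> block [9-14 ALLOC]; mark free, coalesce with adjacent free neighbors -> [0-8 ALLOC][9-32 FREE]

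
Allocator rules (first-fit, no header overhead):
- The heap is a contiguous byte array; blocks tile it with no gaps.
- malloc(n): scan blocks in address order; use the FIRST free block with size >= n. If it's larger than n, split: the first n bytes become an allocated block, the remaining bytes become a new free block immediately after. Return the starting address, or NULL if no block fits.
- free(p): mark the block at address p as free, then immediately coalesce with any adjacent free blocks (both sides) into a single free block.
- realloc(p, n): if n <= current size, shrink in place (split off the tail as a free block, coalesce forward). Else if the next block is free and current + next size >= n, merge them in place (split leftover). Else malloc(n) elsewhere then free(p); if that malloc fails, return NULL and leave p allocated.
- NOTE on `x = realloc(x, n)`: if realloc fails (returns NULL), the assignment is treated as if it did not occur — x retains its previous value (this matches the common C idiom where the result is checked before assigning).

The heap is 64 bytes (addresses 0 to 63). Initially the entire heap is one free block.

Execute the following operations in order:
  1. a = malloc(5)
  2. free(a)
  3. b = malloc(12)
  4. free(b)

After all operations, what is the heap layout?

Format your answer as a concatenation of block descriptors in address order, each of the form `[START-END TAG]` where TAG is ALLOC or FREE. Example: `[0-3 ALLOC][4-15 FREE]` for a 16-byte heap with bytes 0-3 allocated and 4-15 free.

Op 1: a = malloc(5) -> a = 0; heap: [0-4 ALLOC][5-63 FREE]
Op 2: free(a) -> (freed a); heap: [0-63 FREE]
Op 3: b = malloc(12) -> b = 0; heap: [0-11 ALLOC][12-63 FREE]
Op 4: free(b) -> (freed b); heap: [0-63 FREE]

Answer: [0-63 FREE]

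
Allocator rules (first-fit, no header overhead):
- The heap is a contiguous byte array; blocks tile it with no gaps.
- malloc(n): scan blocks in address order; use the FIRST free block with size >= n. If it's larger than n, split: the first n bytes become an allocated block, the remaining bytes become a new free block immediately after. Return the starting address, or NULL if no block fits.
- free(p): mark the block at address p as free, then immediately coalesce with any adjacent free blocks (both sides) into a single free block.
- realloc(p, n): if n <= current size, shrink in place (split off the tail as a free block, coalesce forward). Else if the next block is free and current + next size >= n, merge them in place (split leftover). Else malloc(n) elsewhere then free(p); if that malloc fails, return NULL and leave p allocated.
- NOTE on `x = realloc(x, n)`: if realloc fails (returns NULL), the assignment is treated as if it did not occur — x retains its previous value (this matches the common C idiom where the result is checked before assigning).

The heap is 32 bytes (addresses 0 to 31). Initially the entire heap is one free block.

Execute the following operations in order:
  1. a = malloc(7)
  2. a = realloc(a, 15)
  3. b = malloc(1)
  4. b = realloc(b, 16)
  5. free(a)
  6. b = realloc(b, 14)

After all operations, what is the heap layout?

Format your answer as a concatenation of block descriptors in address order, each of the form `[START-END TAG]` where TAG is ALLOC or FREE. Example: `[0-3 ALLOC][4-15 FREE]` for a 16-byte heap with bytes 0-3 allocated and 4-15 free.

Answer: [0-14 FREE][15-28 ALLOC][29-31 FREE]

Derivation:
Op 1: a = malloc(7) -> a = 0; heap: [0-6 ALLOC][7-31 FREE]
Op 2: a = realloc(a, 15) -> a = 0; heap: [0-14 ALLOC][15-31 FREE]
Op 3: b = malloc(1) -> b = 15; heap: [0-14 ALLOC][15-15 ALLOC][16-31 FREE]
Op 4: b = realloc(b, 16) -> b = 15; heap: [0-14 ALLOC][15-30 ALLOC][31-31 FREE]
Op 5: free(a) -> (freed a); heap: [0-14 FREE][15-30 ALLOC][31-31 FREE]
Op 6: b = realloc(b, 14) -> b = 15; heap: [0-14 FREE][15-28 ALLOC][29-31 FREE]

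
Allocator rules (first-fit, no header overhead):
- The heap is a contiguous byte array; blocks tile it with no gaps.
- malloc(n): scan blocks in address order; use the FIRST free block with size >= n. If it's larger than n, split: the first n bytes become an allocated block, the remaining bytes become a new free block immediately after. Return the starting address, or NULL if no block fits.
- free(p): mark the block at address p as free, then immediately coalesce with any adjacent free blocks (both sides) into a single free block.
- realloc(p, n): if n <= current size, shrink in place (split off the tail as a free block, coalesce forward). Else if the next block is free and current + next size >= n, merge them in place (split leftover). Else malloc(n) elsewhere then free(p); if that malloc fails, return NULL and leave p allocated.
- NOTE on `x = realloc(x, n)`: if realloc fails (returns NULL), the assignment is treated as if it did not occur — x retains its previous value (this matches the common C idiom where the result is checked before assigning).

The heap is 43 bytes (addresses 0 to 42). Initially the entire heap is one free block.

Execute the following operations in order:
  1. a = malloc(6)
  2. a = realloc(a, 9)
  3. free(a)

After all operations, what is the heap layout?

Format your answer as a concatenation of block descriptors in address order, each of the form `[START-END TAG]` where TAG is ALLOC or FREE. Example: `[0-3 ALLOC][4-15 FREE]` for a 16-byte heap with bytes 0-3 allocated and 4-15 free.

Answer: [0-42 FREE]

Derivation:
Op 1: a = malloc(6) -> a = 0; heap: [0-5 ALLOC][6-42 FREE]
Op 2: a = realloc(a, 9) -> a = 0; heap: [0-8 ALLOC][9-42 FREE]
Op 3: free(a) -> (freed a); heap: [0-42 FREE]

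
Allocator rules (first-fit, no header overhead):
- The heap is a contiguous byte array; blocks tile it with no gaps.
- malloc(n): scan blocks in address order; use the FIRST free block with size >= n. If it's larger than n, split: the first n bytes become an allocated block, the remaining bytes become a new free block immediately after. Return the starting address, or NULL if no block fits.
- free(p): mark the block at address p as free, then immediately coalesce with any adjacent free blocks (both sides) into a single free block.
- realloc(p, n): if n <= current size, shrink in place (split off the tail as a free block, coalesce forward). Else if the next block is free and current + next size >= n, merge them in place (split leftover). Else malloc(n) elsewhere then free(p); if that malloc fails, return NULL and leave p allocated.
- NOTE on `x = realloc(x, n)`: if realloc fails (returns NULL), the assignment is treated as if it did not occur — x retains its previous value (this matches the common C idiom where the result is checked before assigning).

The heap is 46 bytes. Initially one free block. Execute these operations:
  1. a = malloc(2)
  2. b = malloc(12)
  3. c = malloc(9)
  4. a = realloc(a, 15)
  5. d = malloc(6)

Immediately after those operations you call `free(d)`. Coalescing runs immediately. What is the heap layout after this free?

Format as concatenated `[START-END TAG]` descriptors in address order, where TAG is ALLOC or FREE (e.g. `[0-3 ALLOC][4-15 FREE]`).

Op 1: a = malloc(2) -> a = 0; heap: [0-1 ALLOC][2-45 FREE]
Op 2: b = malloc(12) -> b = 2; heap: [0-1 ALLOC][2-13 ALLOC][14-45 FREE]
Op 3: c = malloc(9) -> c = 14; heap: [0-1 ALLOC][2-13 ALLOC][14-22 ALLOC][23-45 FREE]
Op 4: a = realloc(a, 15) -> a = 23; heap: [0-1 FREE][2-13 ALLOC][14-22 ALLOC][23-37 ALLOC][38-45 FREE]
Op 5: d = malloc(6) -> d = 38; heap: [0-1 FREE][2-13 ALLOC][14-22 ALLOC][23-37 ALLOC][38-43 ALLOC][44-45 FREE]
free(d): d = 38 -> block [38-43 ALLOC]; mark free, coalesce with adjacent free neighbors -> [0-1 FREE][2-13 ALLOC][14-22 ALLOC][23-37 ALLOC][38-45 FREE]

Answer: [0-1 FREE][2-13 ALLOC][14-22 ALLOC][23-37 ALLOC][38-45 FREE]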